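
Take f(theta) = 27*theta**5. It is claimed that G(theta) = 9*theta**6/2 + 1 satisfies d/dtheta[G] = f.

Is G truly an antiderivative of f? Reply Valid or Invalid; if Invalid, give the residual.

Valid: G'(theta) = f(theta).

d/dtheta[G] = 27*theta**5
This equals f(theta) exactly, so the claim holds.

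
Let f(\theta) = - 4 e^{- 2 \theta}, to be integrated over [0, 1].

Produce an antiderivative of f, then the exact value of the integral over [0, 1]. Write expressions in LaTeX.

Antiderivative: F(\theta) = 2 e^{- 2 \theta}; value = -2 + \frac{2}{e^{2}}

An antiderivative F(\theta) passes only if d/d\theta[F] lands on f(\theta) exactly.
F(\theta) = 2 e^{- 2 \theta} is an antiderivative of f.
Check: d/d\theta[2 e^{- 2 \theta}] = - 4 e^{- 2 \theta} = f(\theta).
F(1) = \frac{2}{e^{2}}; F(0) = 2.
Integral = F(1) - F(0) = -2 + \frac{2}{e^{2}}.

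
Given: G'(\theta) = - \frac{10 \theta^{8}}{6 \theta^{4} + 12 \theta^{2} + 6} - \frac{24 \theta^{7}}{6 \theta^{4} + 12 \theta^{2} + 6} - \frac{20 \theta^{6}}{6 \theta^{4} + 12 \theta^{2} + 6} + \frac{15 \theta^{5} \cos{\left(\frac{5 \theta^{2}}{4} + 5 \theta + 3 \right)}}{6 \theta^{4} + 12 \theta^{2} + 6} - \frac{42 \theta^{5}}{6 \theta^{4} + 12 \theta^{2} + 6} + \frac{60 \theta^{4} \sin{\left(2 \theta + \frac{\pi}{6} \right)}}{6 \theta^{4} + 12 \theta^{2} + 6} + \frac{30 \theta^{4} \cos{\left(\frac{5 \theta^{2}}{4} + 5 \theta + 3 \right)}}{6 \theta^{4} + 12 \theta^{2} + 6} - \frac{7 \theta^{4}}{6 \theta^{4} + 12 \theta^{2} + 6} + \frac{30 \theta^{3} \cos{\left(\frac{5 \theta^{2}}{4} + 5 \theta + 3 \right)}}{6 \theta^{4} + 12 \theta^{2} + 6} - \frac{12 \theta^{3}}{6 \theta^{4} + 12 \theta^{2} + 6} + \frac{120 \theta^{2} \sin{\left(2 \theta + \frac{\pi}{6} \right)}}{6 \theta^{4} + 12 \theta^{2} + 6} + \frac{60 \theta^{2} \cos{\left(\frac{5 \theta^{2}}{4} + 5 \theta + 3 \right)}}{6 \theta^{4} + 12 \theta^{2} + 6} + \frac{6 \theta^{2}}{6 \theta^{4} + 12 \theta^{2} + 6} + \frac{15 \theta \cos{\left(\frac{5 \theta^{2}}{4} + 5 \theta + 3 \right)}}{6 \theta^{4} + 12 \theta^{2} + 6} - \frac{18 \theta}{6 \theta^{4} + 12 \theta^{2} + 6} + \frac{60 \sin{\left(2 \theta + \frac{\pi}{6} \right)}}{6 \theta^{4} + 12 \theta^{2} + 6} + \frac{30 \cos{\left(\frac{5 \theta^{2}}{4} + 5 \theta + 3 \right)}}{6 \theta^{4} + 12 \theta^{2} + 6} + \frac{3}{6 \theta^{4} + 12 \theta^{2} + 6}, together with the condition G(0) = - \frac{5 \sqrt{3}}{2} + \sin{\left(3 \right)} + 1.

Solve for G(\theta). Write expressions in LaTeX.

Integrate term by term and add the pieces.
A general antiderivative is - \frac{\theta^{5}}{3} - \theta^{4} + \frac{\theta^{2}}{2} + \frac{\theta}{2} + \sin{\left(\frac{5 \theta^{2}}{4} + 5 \theta + 3 \right)} - 5 \cos{\left(2 \theta + \frac{\pi}{6} \right)} + \frac{2}{\theta^{2} + 1} + C.
The condition gives C = - \frac{5 \sqrt{3}}{2} + \sin{\left(3 \right)} + 1 - (- \frac{5 \sqrt{3}}{2} + \sin{\left(3 \right)} + 2) = -1.
So G(\theta) = \frac{- 2 \theta^{7} - 6 \theta^{6} - 2 \theta^{5} - 3 \theta^{4} + 3 \theta^{3} + 6 \theta^{2} \sin{\left(\frac{5 \theta^{2}}{4} + 5 \theta + 3 \right)} - 30 \theta^{2} \cos{\left(2 \theta + \frac{\pi}{6} \right)} - 3 \theta^{2} + 3 \theta + 6 \sin{\left(\frac{5 \theta^{2}}{4} + 5 \theta + 3 \right)} - 30 \cos{\left(2 \theta + \frac{\pi}{6} \right)} + 6}{6 \theta^{2} + 6}.
Check: d/d\theta[\frac{- 2 \theta^{7} - 6 \theta^{6} - 2 \theta^{5} - 3 \theta^{4} + 3 \theta^{3} + 6 \theta^{2} \sin{\left(\frac{5 \theta^{2}}{4} + 5 \theta + 3 \right)} - 30 \theta^{2} \cos{\left(2 \theta + \frac{\pi}{6} \right)} - 3 \theta^{2} + 3 \theta + 6 \sin{\left(\frac{5 \theta^{2}}{4} + 5 \theta + 3 \right)} - 30 \cos{\left(2 \theta + \frac{\pi}{6} \right)} + 6}{6 \theta^{2} + 6}] = \frac{- 10 \theta^{8} - 24 \theta^{7} - 20 \theta^{6} + 15 \theta^{5} \cos{\left(\frac{5 \theta^{2}}{4} + 5 \theta + 3 \right)} - 42 \theta^{5} + 60 \theta^{4} \sin{\left(2 \theta + \frac{\pi}{6} \right)} + 30 \theta^{4} \cos{\left(\frac{5 \theta^{2}}{4} + 5 \theta + 3 \right)} - 7 \theta^{4} + 30 \theta^{3} \cos{\left(\frac{5 \theta^{2}}{4} + 5 \theta + 3 \right)} - 12 \theta^{3} + 120 \theta^{2} \sin{\left(2 \theta + \frac{\pi}{6} \right)} + 60 \theta^{2} \cos{\left(\frac{5 \theta^{2}}{4} + 5 \theta + 3 \right)} + 6 \theta^{2} + 15 \theta \cos{\left(\frac{5 \theta^{2}}{4} + 5 \theta + 3 \right)} - 18 \theta + 60 \sin{\left(2 \theta + \frac{\pi}{6} \right)} + 30 \cos{\left(\frac{5 \theta^{2}}{4} + 5 \theta + 3 \right)} + 3}{6 \theta^{4} + 12 \theta^{2} + 6}, which equals G'(\theta).

G(\theta) = \frac{- 2 \theta^{7} - 6 \theta^{6} - 2 \theta^{5} - 3 \theta^{4} + 3 \theta^{3} + 6 \theta^{2} \sin{\left(\frac{5 \theta^{2}}{4} + 5 \theta + 3 \right)} - 30 \theta^{2} \cos{\left(2 \theta + \frac{\pi}{6} \right)} - 3 \theta^{2} + 3 \theta + 6 \sin{\left(\frac{5 \theta^{2}}{4} + 5 \theta + 3 \right)} - 30 \cos{\left(2 \theta + \frac{\pi}{6} \right)} + 6}{6 \theta^{2} + 6}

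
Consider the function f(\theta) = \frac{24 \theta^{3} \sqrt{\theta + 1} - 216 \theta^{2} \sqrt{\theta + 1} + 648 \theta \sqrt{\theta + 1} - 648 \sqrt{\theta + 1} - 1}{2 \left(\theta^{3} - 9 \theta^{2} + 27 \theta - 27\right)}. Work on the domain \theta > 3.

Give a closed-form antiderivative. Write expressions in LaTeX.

An antiderivative is F(\theta) = \left(4 \theta + 4\right)^{\frac{3}{2}} + \frac{1}{\left(2 \theta - 6\right)^{2}}.

Whatever form F(\theta) takes, F'(\theta) = f(\theta) is non-negotiable.
Check: d/d\theta[\left(4 \theta + 4\right)^{\frac{3}{2}} + \frac{1}{\left(2 \theta - 6\right)^{2}}] = \frac{24 \theta^{3} \sqrt{\theta + 1} - 216 \theta^{2} \sqrt{\theta + 1} + 648 \theta \sqrt{\theta + 1} - 648 \sqrt{\theta + 1} - 1}{2 \theta^{3} - 18 \theta^{2} + 54 \theta - 54}, which equals f(\theta).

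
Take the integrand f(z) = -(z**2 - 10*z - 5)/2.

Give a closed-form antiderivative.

Recover f(z) by differentiating a candidate F(z); any mismatch rules it out.
Check: d/dz[-z**3/6 + 5*z**2/2 + 5*z/2] = -z**2/2 + 5*z + 5/2, which equals f(z).

An antiderivative is F(z) = -z**3/6 + 5*z**2/2 + 5*z/2.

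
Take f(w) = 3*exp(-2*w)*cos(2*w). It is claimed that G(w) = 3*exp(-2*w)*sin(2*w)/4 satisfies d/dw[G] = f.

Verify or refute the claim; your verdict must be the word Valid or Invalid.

Invalid: d/dw[G] - f = (-3*sin(2*w) - 3*cos(2*w))*exp(-2*w)/2, which is not 0.

d/dw[G] = (-3*sin(2*w) + 3*cos(2*w))*exp(-2*w)/2
d/dw[G] - f(w) = (-3*sin(2*w) - 3*cos(2*w))*exp(-2*w)/2 != 0.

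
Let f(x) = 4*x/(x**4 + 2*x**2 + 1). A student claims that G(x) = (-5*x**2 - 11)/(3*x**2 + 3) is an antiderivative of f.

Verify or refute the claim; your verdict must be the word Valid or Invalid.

d/dx[G] = 4*x/(x**4 + 2*x**2 + 1)
This equals f(x) exactly, so the claim holds.

Valid - differentiating G returns exactly f.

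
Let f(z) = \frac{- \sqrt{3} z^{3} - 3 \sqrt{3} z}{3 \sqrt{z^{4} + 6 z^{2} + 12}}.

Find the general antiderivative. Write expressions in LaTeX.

The substitution u = \frac{z^{4}}{3} + 2 z^{2} + 4 works: f is exactly (dF/du)*(du/dz) for that inner function.
Check: d/dz[- \frac{\sqrt{\frac{z^{4}}{3} + 2 z^{2} + 4}}{2}] = \frac{- \sqrt{3} z^{3} - 3 \sqrt{3} z}{3 \sqrt{z^{4} + 6 z^{2} + 12}} = f(z).

F(z) = - \frac{\sqrt{\frac{z^{4}}{3} + 2 z^{2} + 4}}{2} + C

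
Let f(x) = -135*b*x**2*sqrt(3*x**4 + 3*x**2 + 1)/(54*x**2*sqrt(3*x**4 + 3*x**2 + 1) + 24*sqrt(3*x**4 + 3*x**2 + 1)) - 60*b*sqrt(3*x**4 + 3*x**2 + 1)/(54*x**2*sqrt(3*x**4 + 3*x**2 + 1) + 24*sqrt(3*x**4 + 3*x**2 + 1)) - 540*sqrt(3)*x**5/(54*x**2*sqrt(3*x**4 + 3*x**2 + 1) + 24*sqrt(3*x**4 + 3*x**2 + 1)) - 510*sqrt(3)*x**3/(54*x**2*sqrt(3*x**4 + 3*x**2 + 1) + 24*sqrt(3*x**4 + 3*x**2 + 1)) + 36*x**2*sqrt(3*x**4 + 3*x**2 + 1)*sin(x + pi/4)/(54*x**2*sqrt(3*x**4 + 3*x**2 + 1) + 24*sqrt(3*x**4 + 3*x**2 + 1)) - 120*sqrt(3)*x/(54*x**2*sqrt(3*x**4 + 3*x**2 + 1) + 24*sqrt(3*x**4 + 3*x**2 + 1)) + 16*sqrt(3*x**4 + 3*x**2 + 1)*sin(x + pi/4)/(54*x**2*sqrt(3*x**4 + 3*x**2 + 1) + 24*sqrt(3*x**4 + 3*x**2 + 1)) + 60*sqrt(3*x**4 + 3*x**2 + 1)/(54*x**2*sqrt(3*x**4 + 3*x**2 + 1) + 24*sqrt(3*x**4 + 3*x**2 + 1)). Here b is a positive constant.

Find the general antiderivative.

The integrand splits into summands that can be handled one at a time.
Check: d/dx[(-15*b*x - 10*sqrt(3)*sqrt(3*x**4 + 3*x**2 + 1) - 4*cos(x + pi/4) + 10*atan(3*x/2))/6] = (-135*b*x**2*sqrt(3*x**4 + 3*x**2 + 1) - 60*b*sqrt(3*x**4 + 3*x**2 + 1) - 540*sqrt(3)*x**5 - 510*sqrt(3)*x**3 + 36*x**2*sqrt(3*x**4 + 3*x**2 + 1)*sin(x + pi/4) - 120*sqrt(3)*x + 16*sqrt(3*x**4 + 3*x**2 + 1)*sin(x + pi/4) + 60*sqrt(3*x**4 + 3*x**2 + 1))/(54*x**2*sqrt(3*x**4 + 3*x**2 + 1) + 24*sqrt(3*x**4 + 3*x**2 + 1)), which equals f(x).

F(x) = (-15*b*x - 10*sqrt(3)*sqrt(3*x**4 + 3*x**2 + 1) - 4*cos(x + pi/4) + 10*atan(3*x/2))/6 + C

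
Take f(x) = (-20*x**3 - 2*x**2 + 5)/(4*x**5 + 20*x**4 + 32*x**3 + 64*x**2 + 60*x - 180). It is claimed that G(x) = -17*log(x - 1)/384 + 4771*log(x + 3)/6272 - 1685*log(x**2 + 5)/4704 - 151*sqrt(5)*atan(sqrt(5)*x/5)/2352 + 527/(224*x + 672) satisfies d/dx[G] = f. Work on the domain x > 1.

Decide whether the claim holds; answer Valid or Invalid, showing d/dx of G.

d/dx[G] = (-20*x**3 - 2*x**2 + 5)/(4*x**5 + 20*x**4 + 32*x**3 + 64*x**2 + 60*x - 180)
This equals f(x) exactly, so the claim holds.

Valid. The derivative of G reproduces f.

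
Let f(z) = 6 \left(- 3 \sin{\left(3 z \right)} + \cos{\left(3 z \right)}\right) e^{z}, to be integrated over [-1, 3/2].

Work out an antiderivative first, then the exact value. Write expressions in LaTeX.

Recognize the product-rule pattern: f = u'v + uv' with u = 6 \cos{\left(3 z \right)}, v = e^{z}, so integration by parts undoes it.
F(z) = 6 e^{z} \cos{\left(3 z \right)} is an antiderivative of f.
Check: d/dz[6 e^{z} \cos{\left(3 z \right)}] = - 18 e^{z} \sin{\left(3 z \right)} + 6 e^{z} \cos{\left(3 z \right)}, which equals f(z).
F(3/2) = 6 e^{\frac{3}{2}} \cos{\left(\frac{9}{2} \right)}; F(-1) = \frac{6 \cos{\left(3 \right)}}{e}.
Integral = F(3/2) - F(-1) = 6 e^{\frac{3}{2}} \cos{\left(\frac{9}{2} \right)} - \frac{6 \cos{\left(3 \right)}}{e}.

Antiderivative: F(z) = 6 e^{z} \cos{\left(3 z \right)}; value = 6 e^{\frac{3}{2}} \cos{\left(\frac{9}{2} \right)} - \frac{6 \cos{\left(3 \right)}}{e}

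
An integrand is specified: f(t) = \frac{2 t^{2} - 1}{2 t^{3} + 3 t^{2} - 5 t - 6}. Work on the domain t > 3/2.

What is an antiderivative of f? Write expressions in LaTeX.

An antiderivative is F(t) = \frac{\log{\left(t - \frac{3}{2} \right)}}{5} - \frac{\log{\left(t + 1 \right)}}{5} + \log{\left(t + 2 \right)}.

Factor the denominator (\left(t + 1\right) \left(t + 2\right) \left(2 t - 3\right)) and decompose: f = \frac{2}{5 \left(2 t - 3\right)} + \frac{1}{t + 2} - \frac{1}{5 \left(t + 1\right)}; each piece integrates to a log, atan, or power term.
Check: d/dt[\frac{\log{\left(t - \frac{3}{2} \right)}}{5} - \frac{\log{\left(t + 1 \right)}}{5} + \log{\left(t + 2 \right)}] = \frac{2 t^{2} - 1}{2 t^{3} + 3 t^{2} - 5 t - 6} = f(t).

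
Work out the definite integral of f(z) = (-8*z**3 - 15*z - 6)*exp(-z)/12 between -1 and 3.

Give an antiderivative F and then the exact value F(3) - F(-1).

Antiderivative: F(z) = 2*z**3*exp(-z)/3 + 2*z**2*exp(-z) + 21*z*exp(-z)/4 + 23*exp(-z)/4; value = -11*exp(1)/6 + 115*exp(-3)/2

Recognize the product-rule pattern: f = u'v + uv' with u = 2*z**3/3 + 2*z**2 + 21*z/4 + 23/4, v = exp(-z), so integration by parts undoes it.
F(z) = 2*z**3*exp(-z)/3 + 2*z**2*exp(-z) + 21*z*exp(-z)/4 + 23*exp(-z)/4 is an antiderivative of f.
Check: d/dz[2*z**3*exp(-z)/3 + 2*z**2*exp(-z) + 21*z*exp(-z)/4 + 23*exp(-z)/4] = (-8*z**3 - 15*z - 6)*exp(-z)/12 = f(z).
F(3) = 115*exp(-3)/2; F(-1) = 11*exp(1)/6.
Integral = F(3) - F(-1) = -11*exp(1)/6 + 115*exp(-3)/2.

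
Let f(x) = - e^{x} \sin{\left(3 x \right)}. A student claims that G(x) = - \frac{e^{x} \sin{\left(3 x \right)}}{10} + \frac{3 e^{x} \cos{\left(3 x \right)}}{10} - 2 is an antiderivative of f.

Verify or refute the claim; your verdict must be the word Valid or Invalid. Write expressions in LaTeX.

Valid: G'(x) = f(x).

d/dx[G] = - e^{x} \sin{\left(3 x \right)}
This equals f(x) exactly, so the claim holds.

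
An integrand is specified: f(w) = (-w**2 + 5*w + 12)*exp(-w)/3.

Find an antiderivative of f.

An antiderivative is F(w) = (w**2 - 3*w - 15)*exp(-w)/3.

f has the shape u'v + uv' for u = w**2/3 - w - 5 and v = exp(-w) — it is the derivative of the product u*v.
Check: d/dw[(w**2 - 3*w - 15)*exp(-w)/3] = (-w**2 + 5*w + 12)*exp(-w)/3 = f(w).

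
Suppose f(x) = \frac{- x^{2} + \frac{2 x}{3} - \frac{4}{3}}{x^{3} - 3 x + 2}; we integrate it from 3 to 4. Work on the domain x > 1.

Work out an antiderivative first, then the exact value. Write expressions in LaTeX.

Factor the denominator (3 \left(x - 1\right)^{2} \left(x + 2\right)) and decompose: f = - \frac{20}{27 \left(x + 2\right)} - \frac{7}{27 \left(x - 1\right)} - \frac{5}{9 \left(x - 1\right)^{2}}; each piece integrates to a log, atan, or power term.
F(x) = \frac{- 7 \left(x - 1\right) \log{\left(x - 1 \right)} - 20 \left(x - 1\right) \log{\left(x + 2 \right)} + 15}{27 \left(x - 1\right)} is an antiderivative of f.
Check: d/dx[\frac{- 7 \left(x - 1\right) \log{\left(x - 1 \right)} - 20 \left(x - 1\right) \log{\left(x + 2 \right)} + 15}{27 \left(x - 1\right)}] = \frac{- 3 x^{2} + 2 x - 4}{3 x^{3} - 9 x + 6}, which equals f(x).
F(4) = - \frac{20 \log{\left(6 \right)}}{27} - \frac{7 \log{\left(3 \right)}}{27} + \frac{5}{27}; F(3) = - \frac{20 \log{\left(5 \right)}}{27} - \frac{7 \log{\left(2 \right)}}{27} + \frac{5}{18}.
Integral = F(4) - F(3) = - \frac{20 \log{\left(6 \right)}}{27} - \frac{7 \log{\left(3 \right)}}{27} - \frac{5}{54} + \frac{7 \log{\left(2 \right)}}{27} + \frac{20 \log{\left(5 \right)}}{27}.

Antiderivative: F(x) = \frac{- 7 \left(x - 1\right) \log{\left(x - 1 \right)} - 20 \left(x - 1\right) \log{\left(x + 2 \right)} + 15}{27 \left(x - 1\right)}; value = - \frac{20 \log{\left(6 \right)}}{27} - \frac{7 \log{\left(3 \right)}}{27} - \frac{5}{54} + \frac{7 \log{\left(2 \right)}}{27} + \frac{20 \log{\left(5 \right)}}{27}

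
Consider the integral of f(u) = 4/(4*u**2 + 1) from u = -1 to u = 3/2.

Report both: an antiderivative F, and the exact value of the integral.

Recover f(u) by differentiating a candidate F(u); any mismatch rules it out.
F(u) = 2*atan(2*u) is an antiderivative of f.
Check: d/du[2*atan(2*u)] = 4/(4*u**2 + 1) = f(u).
F(3/2) = 2*atan(3); F(-1) = -2*atan(2).
Integral = F(3/2) - F(-1) = 2*atan(2) + 2*atan(3).

Antiderivative: F(u) = 2*atan(2*u); value = 2*atan(2) + 2*atan(3)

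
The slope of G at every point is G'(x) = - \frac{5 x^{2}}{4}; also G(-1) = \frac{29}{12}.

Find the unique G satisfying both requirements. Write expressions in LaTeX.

G(x) = \frac{24 - 5 x^{3}}{12}

Since d/dx undoes antidifferentiation here, G(x) must give back the stated G'(x).
A general antiderivative is - \frac{5 x^{3}}{12} + C.
The condition gives C = \frac{29}{12} - (\frac{5}{12}) = 2.
So G(x) = \frac{24 - 5 x^{3}}{12}.
Check: d/dx[\frac{24 - 5 x^{3}}{12}] = - \frac{5 x^{2}}{4} = G'(x).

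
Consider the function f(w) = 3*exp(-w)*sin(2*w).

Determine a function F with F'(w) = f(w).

An antiderivative is F(w) = (-3*sin(2*w) - 6*cos(2*w))*exp(-w)/5.

Whatever form F(w) takes, F'(w) = f(w) is non-negotiable.
Check: d/dw[(-3*sin(2*w) - 6*cos(2*w))*exp(-w)/5] = 3*exp(-w)*sin(2*w) = f(w).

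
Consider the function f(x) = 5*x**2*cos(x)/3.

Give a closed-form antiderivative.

An antiderivative is F(x) = 5*(x**2*sin(x) + 2*x*cos(x) - 2*sin(x))/3.

An antiderivative F(x) passes only if d/dx[F] lands on f(x) exactly.
Check: d/dx[5*(x**2*sin(x) + 2*x*cos(x) - 2*sin(x))/3] = 5*x**2*cos(x)/3 = f(x).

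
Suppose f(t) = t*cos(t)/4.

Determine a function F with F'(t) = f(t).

An antiderivative is F(t) = (t*sin(t) + cos(t))/4.

Whatever form F(t) takes, F'(t) = f(t) is non-negotiable.
Check: d/dt[(t*sin(t) + cos(t))/4] = t*cos(t)/4 = f(t).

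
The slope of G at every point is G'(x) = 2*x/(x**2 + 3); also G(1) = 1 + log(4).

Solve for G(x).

G(x) = log(x**2 + 3) + 1

G'(x) matches the chain-rule pattern g'(h)*h' with inner function h(x) = x**2 + 3; substituting u = h(x) collapses the integral.
A general antiderivative is log(x**2 + 3) + C.
The condition gives C = 1 + log(4) - (log(4)) = 1.
So G(x) = log(x**2 + 3) + 1.
Check: d/dx[log(x**2 + 3) + 1] = 2*x/(x**2 + 3) = G'(x).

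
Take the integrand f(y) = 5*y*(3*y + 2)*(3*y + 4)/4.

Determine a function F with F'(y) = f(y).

An antiderivative is F(y) = 45*y**4/16 + 15*y**3/2 + 5*y**2.

The substitution u = 3*y**2/2 + 2*y works: f is exactly (dF/du)*(du/dy) for that inner function.
Check: d/dy[45*y**4/16 + 15*y**3/2 + 5*y**2] = 45*y**3/4 + 45*y**2/2 + 10*y, which equals f(y).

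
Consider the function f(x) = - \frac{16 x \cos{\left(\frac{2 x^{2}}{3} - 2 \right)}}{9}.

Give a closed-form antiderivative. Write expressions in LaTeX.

The substitution u = \frac{2 x^{2}}{3} - 2 works: f is exactly (dF/du)*(du/dx) for that inner function.
Check: d/dx[- \frac{4 \sin{\left(\frac{2 x^{2}}{3} - 2 \right)}}{3}] = - \frac{16 x \cos{\left(\frac{2 x^{2}}{3} - 2 \right)}}{9} = f(x).

An antiderivative is F(x) = - \frac{4 \sin{\left(\frac{2 x^{2}}{3} - 2 \right)}}{3}.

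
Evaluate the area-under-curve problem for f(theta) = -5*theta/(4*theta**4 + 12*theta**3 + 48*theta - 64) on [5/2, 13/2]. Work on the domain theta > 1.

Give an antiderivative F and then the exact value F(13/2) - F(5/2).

Factor the denominator (4*(theta - 1)*(theta + 4)*(theta**2 + 4)) and decompose: f = (2*theta - 3)/(20*(theta**2 + 4)) - 1/(20*(theta + 4)) - 1/(20*(theta - 1)); each piece integrates to a log, atan, or power term.
F(theta) = log(theta**2 + 4)/20 - log(theta**2 + 3*theta - 4)/20 - 3*atan(theta/2)/40 is an antiderivative of f.
Check: d/dtheta[log(theta**2 + 4)/20 - log(theta**2 + 3*theta - 4)/20 - 3*atan(theta/2)/40] = -5*theta/(4*theta**4 + 12*theta**3 + 48*theta - 64) = f(theta).
F(13/2) = -log(231/4)/20 - 3*atan(13/4)/40 + log(185/4)/20; F(5/2) = -log(39/4)/20 - 3*atan(5/4)/40 + log(41/4)/20.
Integral = F(13/2) - F(5/2) = -log(231/4)/20 - log(41/4)/20 - 3*atan(13/4)/40 + 3*atan(5/4)/40 + log(39/4)/20 + log(185/4)/20.

Antiderivative: F(theta) = log(theta**2 + 4)/20 - log(theta**2 + 3*theta - 4)/20 - 3*atan(theta/2)/40; value = -log(231/4)/20 - log(41/4)/20 - 3*atan(13/4)/40 + 3*atan(5/4)/40 + log(39/4)/20 + log(185/4)/20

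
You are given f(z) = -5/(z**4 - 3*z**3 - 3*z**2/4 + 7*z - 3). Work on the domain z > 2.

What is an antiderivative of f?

An antiderivative is F(z) = 10*(40*(z - 2)*log(z - 2) - 49*(z - 2)*log(z - 1/2) + 9*(z - 2)*log(z + 3/2) + 42)/(441*(z - 2)).

Factor the denominator ((z - 2)**2*(2*z - 1)*(2*z + 3)) and decompose: f = 20/(49*(2*z + 3)) - 20/(9*(2*z - 1)) + 400/(441*(z - 2)) - 20/(21*(z - 2)**2); each piece integrates to a log, atan, or power term.
Check: d/dz[10*(40*(z - 2)*log(z - 2) - 49*(z - 2)*log(z - 1/2) + 9*(z - 2)*log(z + 3/2) + 42)/(441*(z - 2))] = -20/(4*z**4 - 12*z**3 - 3*z**2 + 28*z - 12), which equals f(z).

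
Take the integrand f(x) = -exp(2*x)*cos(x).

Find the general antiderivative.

F(x) = (-sin(x) - 2*cos(x))*exp(2*x)/5 + C

Since d/dx undoes antidifferentiation here, F'(x) = f(x) is required of F(x).
Check: d/dx[(-sin(x) - 2*cos(x))*exp(2*x)/5] = -exp(2*x)*cos(x) = f(x).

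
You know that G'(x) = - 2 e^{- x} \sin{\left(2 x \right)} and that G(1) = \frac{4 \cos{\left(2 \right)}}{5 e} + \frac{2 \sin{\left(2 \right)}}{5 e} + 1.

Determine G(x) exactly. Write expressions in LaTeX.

The proposed G(x) is checked by its d/dx: the result must match the given G'(x).
A general antiderivative is \frac{2 e^{- x} \sin{\left(2 x \right)}}{5} + \frac{4 e^{- x} \cos{\left(2 x \right)}}{5} + C.
The condition gives C = \frac{4 \cos{\left(2 \right)}}{5 e} + \frac{2 \sin{\left(2 \right)}}{5 e} + 1 - (\frac{4 \cos{\left(2 \right)}}{5 e} + \frac{2 \sin{\left(2 \right)}}{5 e}) = 1.
So G(x) = \frac{\left(5 e^{x} + 2 \sin{\left(2 x \right)} + 4 \cos{\left(2 x \right)}\right) e^{- x}}{5}.
Check: d/dx[\frac{\left(5 e^{x} + 2 \sin{\left(2 x \right)} + 4 \cos{\left(2 x \right)}\right) e^{- x}}{5}] = - 2 e^{- x} \sin{\left(2 x \right)} = G'(x).

G(x) = \frac{\left(5 e^{x} + 2 \sin{\left(2 x \right)} + 4 \cos{\left(2 x \right)}\right) e^{- x}}{5}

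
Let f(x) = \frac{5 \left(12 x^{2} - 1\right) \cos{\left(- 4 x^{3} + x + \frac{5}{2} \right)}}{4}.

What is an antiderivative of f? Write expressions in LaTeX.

f matches the chain-rule pattern g'(h)*h' with inner function h(x) = - 4 x^{3} + x + \frac{5}{2}; substituting u = h(x) collapses the integral.
Check: d/dx[- \frac{5 \sin{\left(- 4 x^{3} + x + \frac{5}{2} \right)}}{4}] = 15 x^{2} \cos{\left(- 4 x^{3} + x + \frac{5}{2} \right)} - \frac{5 \cos{\left(- 4 x^{3} + x + \frac{5}{2} \right)}}{4}, which equals f(x).

An antiderivative is F(x) = - \frac{5 \sin{\left(- 4 x^{3} + x + \frac{5}{2} \right)}}{4}.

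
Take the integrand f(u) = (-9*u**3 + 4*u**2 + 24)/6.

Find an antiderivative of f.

A candidate is checked by its d/du: the result must match f(u).
Check: d/du[u*(-27*u**3 + 16*u**2 + 288)/72] = -3*u**3/2 + 2*u**2/3 + 4, which equals f(u).

An antiderivative is F(u) = u*(-27*u**3 + 16*u**2 + 288)/72.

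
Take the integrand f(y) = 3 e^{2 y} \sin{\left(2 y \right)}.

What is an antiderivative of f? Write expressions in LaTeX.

An antiderivative is F(y) = \frac{3 e^{2 y} \sin{\left(2 y \right)}}{4} - \frac{3 e^{2 y} \cos{\left(2 y \right)}}{4}.

Since d/dy undoes antidifferentiation here, F'(y) = f(y) is required of F(y).
Check: d/dy[\frac{3 e^{2 y} \sin{\left(2 y \right)}}{4} - \frac{3 e^{2 y} \cos{\left(2 y \right)}}{4}] = 3 e^{2 y} \sin{\left(2 y \right)} = f(y).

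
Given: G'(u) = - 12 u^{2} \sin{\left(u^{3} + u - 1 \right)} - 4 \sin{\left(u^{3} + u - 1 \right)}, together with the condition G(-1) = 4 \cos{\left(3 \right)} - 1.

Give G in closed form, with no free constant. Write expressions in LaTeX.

G(u) = 4 \cos{\left(u^{3} + u - 1 \right)} - 1

G'(u) matches the chain-rule pattern g'(h)*h' with inner function h(u) = u^{3} + u - 1; substituting w = h(u) collapses the integral.
A general antiderivative is 4 \cos{\left(u^{3} + u - 1 \right)} + C.
The condition gives C = 4 \cos{\left(3 \right)} - 1 - (4 \cos{\left(3 \right)}) = -1.
So G(u) = 4 \cos{\left(u^{3} + u - 1 \right)} - 1.
Check: d/du[4 \cos{\left(u^{3} + u - 1 \right)} - 1] = - 12 u^{2} \sin{\left(u^{3} + u - 1 \right)} - 4 \sin{\left(u^{3} + u - 1 \right)} = G'(u).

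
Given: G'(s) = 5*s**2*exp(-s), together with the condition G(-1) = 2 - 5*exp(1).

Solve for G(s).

G(s) = (-5*s**2 - 10*s - 10)*exp(-s) + 2

Recognize the product-rule pattern: G'(s) = u'v + uv' with u = -5*s**2 - 10*s - 10, v = exp(-s), so integration by parts undoes it.
A general antiderivative is (-5*s**2 - 10*s - 10)*exp(-s) + C.
The condition gives C = 2 - 5*exp(1) - (-5*exp(1)) = 2.
So G(s) = (-5*s**2 - 10*s - 10)*exp(-s) + 2.
Check: d/ds[(-5*s**2 - 10*s - 10)*exp(-s) + 2] = 5*s**2*exp(-s) = G'(s).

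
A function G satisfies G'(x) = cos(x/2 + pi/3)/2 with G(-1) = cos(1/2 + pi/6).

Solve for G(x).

A candidate passes only if d/dx[G] lands on the given G'(x) exactly.
A general antiderivative is sin(x/2 + pi/3) + C.
The condition gives C = cos(1/2 + pi/6) - (cos(1/2 + pi/6)) = 0.
So G(x) = sin(x/2 + pi/3).
Check: d/dx[sin(x/2 + pi/3)] = cos(x/2 + pi/3)/2 = G'(x).

G(x) = sin(x/2 + pi/3)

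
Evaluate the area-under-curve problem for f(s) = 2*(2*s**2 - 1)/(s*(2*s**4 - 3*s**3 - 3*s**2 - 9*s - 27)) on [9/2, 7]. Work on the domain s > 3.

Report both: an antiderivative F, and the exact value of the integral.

Antiderivative: F(s) = 2*log(s)/27 + 17*log(s - 3)/162 + 8*log(s + 3/2)/81 - 5*log(s**2 + 3)/36 - sqrt(3)*atan(sqrt(3)*s/3)/18; value = -5*log(52)/36 - 8*log(6)/81 - sqrt(3)*atan(7*sqrt(3)/3)/18 - 2*log(9/2)/27 - 17*log(3/2)/162 + sqrt(3)*atan(3*sqrt(3)/2)/18 + 2*log(7)/27 + 17*log(4)/162 + 8*log(17/2)/81 + 5*log(93/4)/36

Factor the denominator (s*(s - 3)*(2*s + 3)*(s**2 + 3)) and decompose: f = -(5*s + 3)/(18*(s**2 + 3)) + 16/(81*(2*s + 3)) + 17/(162*(s - 3)) + 2/(27*s); each piece integrates to a log, atan, or power term.
F(s) = 2*log(s)/27 + 17*log(s - 3)/162 + 8*log(s + 3/2)/81 - 5*log(s**2 + 3)/36 - sqrt(3)*atan(sqrt(3)*s/3)/18 is an antiderivative of f.
Check: d/ds[2*log(s)/27 + 17*log(s - 3)/162 + 8*log(s + 3/2)/81 - 5*log(s**2 + 3)/36 - sqrt(3)*atan(sqrt(3)*s/3)/18] = (4*s**2 - 2)/(2*s**5 - 3*s**4 - 3*s**3 - 9*s**2 - 27*s), which equals f(s).
F(7) = -5*log(52)/36 - sqrt(3)*atan(7*sqrt(3)/3)/18 + 2*log(7)/27 + 17*log(4)/162 + 8*log(17/2)/81; F(9/2) = -5*log(93/4)/36 - sqrt(3)*atan(3*sqrt(3)/2)/18 + 17*log(3/2)/162 + 2*log(9/2)/27 + 8*log(6)/81.
Integral = F(7) - F(9/2) = -5*log(52)/36 - 8*log(6)/81 - sqrt(3)*atan(7*sqrt(3)/3)/18 - 2*log(9/2)/27 - 17*log(3/2)/162 + sqrt(3)*atan(3*sqrt(3)/2)/18 + 2*log(7)/27 + 17*log(4)/162 + 8*log(17/2)/81 + 5*log(93/4)/36.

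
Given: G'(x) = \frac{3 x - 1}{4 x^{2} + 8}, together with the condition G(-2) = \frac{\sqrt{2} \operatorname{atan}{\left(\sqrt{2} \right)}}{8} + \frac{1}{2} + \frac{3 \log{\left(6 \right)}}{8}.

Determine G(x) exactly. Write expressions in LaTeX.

A candidate passes only if d/dx[G] lands on the given G'(x) exactly.
A general antiderivative is \frac{3 \log{\left(x^{2} + 2 \right)}}{8} - \frac{\sqrt{2} \operatorname{atan}{\left(\frac{\sqrt{2} x}{2} \right)}}{8} + C.
The condition gives C = \frac{\sqrt{2} \operatorname{atan}{\left(\sqrt{2} \right)}}{8} + \frac{1}{2} + \frac{3 \log{\left(6 \right)}}{8} - (\frac{\sqrt{2} \operatorname{atan}{\left(\sqrt{2} \right)}}{8} + \frac{3 \log{\left(6 \right)}}{8}) = \frac{1}{2}.
So G(x) = \frac{3 \log{\left(x^{2} + 2 \right)}}{8} - \frac{\sqrt{2} \operatorname{atan}{\left(\frac{\sqrt{2} x}{2} \right)}}{8} + \frac{1}{2}.
Check: d/dx[\frac{3 \log{\left(x^{2} + 2 \right)}}{8} - \frac{\sqrt{2} \operatorname{atan}{\left(\frac{\sqrt{2} x}{2} \right)}}{8} + \frac{1}{2}] = \frac{3 x - 1}{4 x^{2} + 8} = G'(x).

G(x) = \frac{3 \log{\left(x^{2} + 2 \right)}}{8} - \frac{\sqrt{2} \operatorname{atan}{\left(\frac{\sqrt{2} x}{2} \right)}}{8} + \frac{1}{2}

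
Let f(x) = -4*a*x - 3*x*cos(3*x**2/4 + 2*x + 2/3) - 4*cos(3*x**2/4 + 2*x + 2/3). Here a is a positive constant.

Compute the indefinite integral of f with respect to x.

F(x) = -2*(a*x**2 + sin(3*x**2/4 + 2*x + 2/3)) + C

The integrand splits into summands that can be handled one at a time.
Check: d/dx[-2*(a*x**2 + sin(3*x**2/4 + 2*x + 2/3))] = -4*a*x - 3*x*cos(3*x**2/4 + 2*x + 2/3) - 4*cos(3*x**2/4 + 2*x + 2/3) = f(x).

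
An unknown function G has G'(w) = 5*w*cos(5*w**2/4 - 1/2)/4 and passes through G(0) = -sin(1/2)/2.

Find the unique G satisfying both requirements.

The substitution u = 5*w**2/4 - 1/2 works: G'(w) is exactly (dG/du)*(du/dw) for that inner function.
A general antiderivative is sin(5*w**2/4 - 1/2)/2 + C.
The condition gives C = -sin(1/2)/2 - (-sin(1/2)/2) = 0.
So G(w) = sin(5*w**2/4 - 1/2)/2.
Check: d/dw[sin(5*w**2/4 - 1/2)/2] = 5*w*cos(5*w**2/4 - 1/2)/4 = G'(w).

G(w) = sin(5*w**2/4 - 1/2)/2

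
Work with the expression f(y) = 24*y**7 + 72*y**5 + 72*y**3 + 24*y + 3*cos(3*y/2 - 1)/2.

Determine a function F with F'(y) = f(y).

An antiderivative is F(y) = 3*(-y**2 - 1)**4 + sin(3*y/2 - 1).

Integrate term by term and add the pieces.
Check: d/dy[3*(-y**2 - 1)**4 + sin(3*y/2 - 1)] = 24*y**7 + 72*y**5 + 72*y**3 + 24*y + 3*cos(3*y/2 - 1)/2 = f(y).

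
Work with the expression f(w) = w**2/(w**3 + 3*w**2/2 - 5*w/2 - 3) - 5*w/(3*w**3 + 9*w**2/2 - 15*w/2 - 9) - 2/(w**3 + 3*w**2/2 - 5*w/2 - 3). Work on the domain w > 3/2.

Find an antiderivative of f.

An antiderivative is F(w) = -9*log(w - 3/2)/35 - 4*log(w + 1)/15 + 32*log(w + 2)/21.

The denominator factors as 3*(w + 1)*(w + 2)*(2*w - 3); partial fractions split f into directly integrable pieces: -18/(35*(2*w - 3)) + 32/(21*(w + 2)) - 4/(15*(w + 1)).
Check: d/dw[-9*log(w - 3/2)/35 - 4*log(w + 1)/15 + 32*log(w + 2)/21] = (6*w**2 - 10*w - 12)/(6*w**3 + 9*w**2 - 15*w - 18), which equals f(w).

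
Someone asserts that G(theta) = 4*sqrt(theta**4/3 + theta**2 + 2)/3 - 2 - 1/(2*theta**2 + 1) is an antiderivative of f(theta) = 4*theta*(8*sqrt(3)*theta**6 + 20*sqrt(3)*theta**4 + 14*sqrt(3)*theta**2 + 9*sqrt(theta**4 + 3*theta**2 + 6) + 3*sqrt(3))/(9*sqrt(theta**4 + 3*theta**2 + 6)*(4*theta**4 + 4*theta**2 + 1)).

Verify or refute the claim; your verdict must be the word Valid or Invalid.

d/dtheta[G] = (32*sqrt(3)*theta**7 + 80*sqrt(3)*theta**5 + 56*sqrt(3)*theta**3 + 36*theta*sqrt(theta**4 + 3*theta**2 + 6) + 12*sqrt(3)*theta)/(36*theta**4*sqrt(theta**4 + 3*theta**2 + 6) + 36*theta**2*sqrt(theta**4 + 3*theta**2 + 6) + 9*sqrt(theta**4 + 3*theta**2 + 6))
This equals f(theta) exactly, so the claim holds.

Valid: G'(theta) = f(theta).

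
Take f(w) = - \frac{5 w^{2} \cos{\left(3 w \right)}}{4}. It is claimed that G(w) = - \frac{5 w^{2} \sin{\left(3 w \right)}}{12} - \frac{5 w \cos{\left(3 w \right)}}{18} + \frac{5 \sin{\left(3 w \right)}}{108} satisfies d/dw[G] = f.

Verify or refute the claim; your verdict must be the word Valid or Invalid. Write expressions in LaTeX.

d/dw[G] = - \frac{5 w^{2} \cos{\left(3 w \right)}}{4} - \frac{5 \cos{\left(3 w \right)}}{36}
d/dw[G] - f(w) = - \frac{5 \cos{\left(3 w \right)}}{36} != 0.

Invalid: d/dw[G] - f = - \frac{5 \cos{\left(3 w \right)}}{36}, which is not 0.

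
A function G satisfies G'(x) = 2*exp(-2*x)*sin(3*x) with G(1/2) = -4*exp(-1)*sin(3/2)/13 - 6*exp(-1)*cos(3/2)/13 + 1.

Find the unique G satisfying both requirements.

G(x) = -(-13*exp(2*x) + 4*sin(3*x) + 6*cos(3*x))*exp(-2*x)/13

Differentiate the proposed G(x) back; it has to land on the given G'(x).
A general antiderivative is -4*exp(-2*x)*sin(3*x)/13 - 6*exp(-2*x)*cos(3*x)/13 + C.
The condition gives C = -4*exp(-1)*sin(3/2)/13 - 6*exp(-1)*cos(3/2)/13 + 1 - (-4*exp(-1)*sin(3/2)/13 - 6*exp(-1)*cos(3/2)/13) = 1.
So G(x) = -(-13*exp(2*x) + 4*sin(3*x) + 6*cos(3*x))*exp(-2*x)/13.
Check: d/dx[-(-13*exp(2*x) + 4*sin(3*x) + 6*cos(3*x))*exp(-2*x)/13] = 2*exp(-2*x)*sin(3*x) = G'(x).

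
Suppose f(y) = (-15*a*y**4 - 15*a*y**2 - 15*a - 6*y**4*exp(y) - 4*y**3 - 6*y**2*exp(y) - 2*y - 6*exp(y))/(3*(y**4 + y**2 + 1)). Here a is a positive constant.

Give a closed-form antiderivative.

For F(y) to be correct the identity F'(y) - f(y) = 0 must hold.
Check: d/dy[-5*a*y - 2*exp(y) - log(y**4 + y**2 + 1)/3] = (-15*a*y**4 - 15*a*y**2 - 15*a - 6*y**4*exp(y) - 4*y**3 - 6*y**2*exp(y) - 2*y - 6*exp(y))/(3*y**4 + 3*y**2 + 3), which equals f(y).

An antiderivative is F(y) = -5*a*y - 2*exp(y) - log(y**4 + y**2 + 1)/3.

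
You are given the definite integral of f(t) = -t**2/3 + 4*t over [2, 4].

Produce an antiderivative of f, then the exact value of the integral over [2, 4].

The integrand splits into summands that can be handled one at a time.
F(t) = -t**3/9 + 2*t**2 is an antiderivative of f.
Check: d/dt[-t**3/9 + 2*t**2] = -t**2/3 + 4*t = f(t).
F(4) = 224/9; F(2) = 64/9.
Integral = F(4) - F(2) = 160/9.

Antiderivative: F(t) = -t**3/9 + 2*t**2; value = 160/9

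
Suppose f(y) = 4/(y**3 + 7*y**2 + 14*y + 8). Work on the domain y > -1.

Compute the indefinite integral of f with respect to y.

F(y) = 4*log(y + 1)/3 - 2*log(y + 2) + 2*log(y + 4)/3 + C

Factor the denominator ((y + 1)*(y + 2)*(y + 4)) and decompose: f = 2/(3*(y + 4)) - 2/(y + 2) + 4/(3*(y + 1)); each piece integrates to a log, atan, or power term.
Check: d/dy[4*log(y + 1)/3 - 2*log(y + 2) + 2*log(y + 4)/3] = 4/(y**3 + 7*y**2 + 14*y + 8) = f(y).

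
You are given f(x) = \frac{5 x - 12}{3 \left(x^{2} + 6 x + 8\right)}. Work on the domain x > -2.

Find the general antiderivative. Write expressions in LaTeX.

The denominator factors as 3 \left(x + 2\right) \left(x + 4\right); partial fractions split f into directly integrable pieces: \frac{16}{3 \left(x + 4\right)} - \frac{11}{3 \left(x + 2\right)}.
Check: d/dx[- \frac{11 \log{\left(x + 2 \right)}}{3} + \frac{16 \log{\left(x + 4 \right)}}{3}] = \frac{5 x - 12}{3 x^{2} + 18 x + 24}, which equals f(x).

F(x) = - \frac{11 \log{\left(x + 2 \right)}}{3} + \frac{16 \log{\left(x + 4 \right)}}{3} + C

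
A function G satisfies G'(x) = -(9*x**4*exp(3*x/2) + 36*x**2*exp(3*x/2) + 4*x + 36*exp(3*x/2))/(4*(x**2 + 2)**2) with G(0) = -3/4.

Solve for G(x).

G(x) = -(3*x**2*exp(3*x/2) - x**2 + 6*exp(3*x/2) - 3)/(2*(x**2 + 2))

Any candidate G(x) must reproduce the stated G'(x) exactly.
A general antiderivative is -3*exp(3*x/2)/2 + 1/(2*(x**2 + 2)) + C.
The condition gives C = -3/4 - (-5/4) = 1/2.
So G(x) = -(3*x**2*exp(3*x/2) - x**2 + 6*exp(3*x/2) - 3)/(2*(x**2 + 2)).
Check: d/dx[-(3*x**2*exp(3*x/2) - x**2 + 6*exp(3*x/2) - 3)/(2*(x**2 + 2))] = (-9*x**4*exp(3*x/2) - 36*x**2*exp(3*x/2) - 4*x - 36*exp(3*x/2))/(4*x**4 + 16*x**2 + 16), which equals G'(x).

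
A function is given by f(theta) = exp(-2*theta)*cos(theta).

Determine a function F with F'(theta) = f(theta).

An antiderivative is F(theta) = (sin(theta) - 2*cos(theta))*exp(-2*theta)/5.

An antiderivative F(theta) passes only if d/dtheta[F] lands on f(theta) exactly.
Check: d/dtheta[(sin(theta) - 2*cos(theta))*exp(-2*theta)/5] = exp(-2*theta)*cos(theta) = f(theta).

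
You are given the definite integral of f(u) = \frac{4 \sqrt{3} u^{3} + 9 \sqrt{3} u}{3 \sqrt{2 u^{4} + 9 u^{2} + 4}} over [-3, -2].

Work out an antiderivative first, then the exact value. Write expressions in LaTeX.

The substitution w = \frac{2 u^{4}}{3} + 3 u^{2} + \frac{4}{3} works: f is exactly (dF/dw)*(dw/du) for that inner function.
F(u) = \sqrt{\frac{2 u^{4}}{3} + 3 u^{2} + \frac{4}{3}} is an antiderivative of f.
Check: d/du[\sqrt{\frac{2 u^{4}}{3} + 3 u^{2} + \frac{4}{3}}] = \frac{4 \sqrt{3} u^{3} + 9 \sqrt{3} u}{3 \sqrt{2 u^{4} + 9 u^{2} + 4}} = f(u).
F(-2) = 2 \sqrt{6}; F(-3) = \frac{\sqrt{741}}{3}.
Integral = F(-2) - F(-3) = - \frac{\sqrt{741}}{3} + 2 \sqrt{6}.

Antiderivative: F(u) = \sqrt{\frac{2 u^{4}}{3} + 3 u^{2} + \frac{4}{3}}; value = - \frac{\sqrt{741}}{3} + 2 \sqrt{6}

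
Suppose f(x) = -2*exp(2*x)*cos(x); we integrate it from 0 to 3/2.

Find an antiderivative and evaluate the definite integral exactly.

Recover f(x) by differentiating a candidate F(x); any mismatch rules it out.
F(x) = 2*(-sin(x) - 2*cos(x))*exp(2*x)/5 is an antiderivative of f.
Check: d/dx[2*(-sin(x) - 2*cos(x))*exp(2*x)/5] = -2*exp(2*x)*cos(x) = f(x).
F(3/2) = -2*exp(3)*sin(3/2)/5 - 4*exp(3)*cos(3/2)/5; F(0) = -4/5.
Integral = F(3/2) - F(0) = -2*exp(3)*sin(3/2)/5 - 4*exp(3)*cos(3/2)/5 + 4/5.

Antiderivative: F(x) = 2*(-sin(x) - 2*cos(x))*exp(2*x)/5; value = -2*exp(3)*sin(3/2)/5 - 4*exp(3)*cos(3/2)/5 + 4/5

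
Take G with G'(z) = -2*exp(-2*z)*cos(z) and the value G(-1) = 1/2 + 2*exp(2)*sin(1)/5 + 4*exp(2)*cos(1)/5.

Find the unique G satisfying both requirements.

Whatever form G(z) takes, its d/dz must return the stated G'(z).
A general antiderivative is -2*exp(-2*z)*sin(z)/5 + 4*exp(-2*z)*cos(z)/5 + C.
The condition gives C = 1/2 + 2*exp(2)*sin(1)/5 + 4*exp(2)*cos(1)/5 - (2*exp(2)*sin(1)/5 + 4*exp(2)*cos(1)/5) = 1/2.
So G(z) = 1/2 - 2*exp(-2*z)*sin(z)/5 + 4*exp(-2*z)*cos(z)/5.
Check: d/dz[1/2 - 2*exp(-2*z)*sin(z)/5 + 4*exp(-2*z)*cos(z)/5] = -2*exp(-2*z)*cos(z) = G'(z).

G(z) = 1/2 - 2*exp(-2*z)*sin(z)/5 + 4*exp(-2*z)*cos(z)/5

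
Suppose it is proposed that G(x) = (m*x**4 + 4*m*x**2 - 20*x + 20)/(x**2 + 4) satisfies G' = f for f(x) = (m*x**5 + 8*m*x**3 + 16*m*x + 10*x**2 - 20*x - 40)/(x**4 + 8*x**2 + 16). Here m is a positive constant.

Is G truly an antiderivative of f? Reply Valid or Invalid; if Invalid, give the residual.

Invalid: d/dx[G] - f = (m*x**5 + 8*m*x**3 + 16*m*x + 10*x**2 - 20*x - 40)/(x**4 + 8*x**2 + 16), which is not 0.

d/dx[G] = (2*m*x**5 + 16*m*x**3 + 32*m*x + 20*x**2 - 40*x - 80)/(x**4 + 8*x**2 + 16)
d/dx[G] - f(x) = (m*x**5 + 8*m*x**3 + 16*m*x + 10*x**2 - 20*x - 40)/(x**4 + 8*x**2 + 16) != 0.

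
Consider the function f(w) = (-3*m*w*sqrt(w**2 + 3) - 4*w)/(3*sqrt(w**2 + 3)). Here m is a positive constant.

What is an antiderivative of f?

An antiderivative is F(w) = -(3*m*w**2 + 8*sqrt(w**2 + 3))/6.

Any candidate F(w) must reproduce f(w) exactly when differentiated.
Check: d/dw[-(3*m*w**2 + 8*sqrt(w**2 + 3))/6] = (-3*m*w*sqrt(w**2 + 3) - 4*w)/(3*sqrt(w**2 + 3)) = f(w).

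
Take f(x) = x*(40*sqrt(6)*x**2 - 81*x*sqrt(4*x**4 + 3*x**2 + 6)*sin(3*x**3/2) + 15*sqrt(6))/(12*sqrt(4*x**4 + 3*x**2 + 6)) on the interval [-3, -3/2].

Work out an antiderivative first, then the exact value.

Antiderivative: F(x) = (5*sqrt(6)*sqrt(4*x**4 + 3*x**2 + 6) + 18*cos(3*x**3/2))/12; value = -5*sqrt(238)/4 + 3*cos(81/16)/2 - 3*cos(81/2)/2 + 5*sqrt(22)/4

An antiderivative F(x) passes only if d/dx[F] lands on f(x) exactly.
F(x) = (5*sqrt(6)*sqrt(4*x**4 + 3*x**2 + 6) + 18*cos(3*x**3/2))/12 is an antiderivative of f.
Check: d/dx[(5*sqrt(6)*sqrt(4*x**4 + 3*x**2 + 6) + 18*cos(3*x**3/2))/12] = (40*sqrt(6)*x**3 - 81*x**2*sqrt(4*x**4 + 3*x**2 + 6)*sin(3*x**3/2) + 15*sqrt(6)*x)/(12*sqrt(4*x**4 + 3*x**2 + 6)), which equals f(x).
F(-3/2) = 3*cos(81/16)/2 + 5*sqrt(22)/4; F(-3) = 3*cos(81/2)/2 + 5*sqrt(238)/4.
Integral = F(-3/2) - F(-3) = -5*sqrt(238)/4 + 3*cos(81/16)/2 - 3*cos(81/2)/2 + 5*sqrt(22)/4.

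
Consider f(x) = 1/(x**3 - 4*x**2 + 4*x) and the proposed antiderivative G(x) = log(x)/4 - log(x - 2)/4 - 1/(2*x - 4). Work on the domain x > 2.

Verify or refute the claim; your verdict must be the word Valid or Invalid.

d/dx[G] = 1/(x**3 - 4*x**2 + 4*x)
This equals f(x) exactly, so the claim holds.

Valid - the claim checks out under differentiation.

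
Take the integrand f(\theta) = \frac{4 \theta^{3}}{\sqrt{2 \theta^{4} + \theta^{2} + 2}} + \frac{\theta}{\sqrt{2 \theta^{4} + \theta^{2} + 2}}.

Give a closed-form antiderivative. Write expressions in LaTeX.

The substitution u = 2 \theta^{4} + \theta^{2} + 2 works: f is exactly (dF/du)*(du/d\theta) for that inner function.
Check: d/d\theta[\sqrt{2 \theta^{4} + \theta^{2} + 2}] = \frac{4 \theta^{3} + \theta}{\sqrt{2 \theta^{4} + \theta^{2} + 2}}, which equals f(\theta).

An antiderivative is F(\theta) = \sqrt{2 \theta^{4} + \theta^{2} + 2}.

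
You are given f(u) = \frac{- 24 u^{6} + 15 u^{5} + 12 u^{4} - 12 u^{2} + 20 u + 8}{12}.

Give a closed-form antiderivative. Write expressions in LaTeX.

An antiderivative is F(u) = - \frac{2 u^{7}}{7} + \frac{5 u^{6}}{24} + \frac{u^{5}}{5} - \frac{u^{3}}{3} + \frac{5 u^{2}}{6} + \frac{2 u}{3}.

An antiderivative F(u) passes only if d/du[F] lands on f(u) exactly.
Check: d/du[- \frac{2 u^{7}}{7} + \frac{5 u^{6}}{24} + \frac{u^{5}}{5} - \frac{u^{3}}{3} + \frac{5 u^{2}}{6} + \frac{2 u}{3}] = - 2 u^{6} + \frac{5 u^{5}}{4} + u^{4} - u^{2} + \frac{5 u}{3} + \frac{2}{3}, which equals f(u).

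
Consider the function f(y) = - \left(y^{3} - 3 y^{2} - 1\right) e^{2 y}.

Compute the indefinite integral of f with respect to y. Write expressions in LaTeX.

F(y) = - \frac{y^{3} e^{2 y}}{2} + \frac{9 y^{2} e^{2 y}}{4} - \frac{9 y e^{2 y}}{4} + \frac{13 e^{2 y}}{8} + C

f has the shape u'v + uv' for u = - \frac{y^{3}}{2} + \frac{9 y^{2}}{4} - \frac{9 y}{4} + \frac{13}{8} and v = e^{2 y} — it is the derivative of the product u*v.
Check: d/dy[- \frac{y^{3} e^{2 y}}{2} + \frac{9 y^{2} e^{2 y}}{4} - \frac{9 y e^{2 y}}{4} + \frac{13 e^{2 y}}{8}] = - y^{3} e^{2 y} + 3 y^{2} e^{2 y} + e^{2 y}, which equals f(y).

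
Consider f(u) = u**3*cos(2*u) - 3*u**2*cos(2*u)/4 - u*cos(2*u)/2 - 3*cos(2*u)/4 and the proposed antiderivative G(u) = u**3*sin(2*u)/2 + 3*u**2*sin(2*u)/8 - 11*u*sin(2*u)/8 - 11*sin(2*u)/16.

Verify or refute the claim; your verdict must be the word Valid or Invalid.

Invalid: d/du[G] - f = 3*u**2*sin(2*u)/2 + 3*u**2*cos(2*u)/2 + 3*u*sin(2*u)/4 - 9*u*cos(2*u)/4 - 11*sin(2*u)/8 - 5*cos(2*u)/8, which is not 0.

d/du[G] = u**3*cos(2*u) + 3*u**2*sin(2*u)/2 + 3*u**2*cos(2*u)/4 + 3*u*sin(2*u)/4 - 11*u*cos(2*u)/4 - 11*sin(2*u)/8 - 11*cos(2*u)/8
d/du[G] - f(u) = 3*u**2*sin(2*u)/2 + 3*u**2*cos(2*u)/2 + 3*u*sin(2*u)/4 - 9*u*cos(2*u)/4 - 11*sin(2*u)/8 - 5*cos(2*u)/8 != 0.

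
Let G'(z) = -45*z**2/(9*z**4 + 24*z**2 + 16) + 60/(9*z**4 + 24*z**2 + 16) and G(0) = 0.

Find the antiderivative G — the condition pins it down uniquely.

G'(z) has the shape u'v + uv' for u = 5*z and v = 1/(z**2 + 4/3) — it is the derivative of the product u*v.
A general antiderivative is 5*z/(z**2 + 4/3) + C.
The condition gives C = 0 - (0) = 0.
So G(z) = 15*z/(3*z**2 + 4).
Check: d/dz[15*z/(3*z**2 + 4)] = (60 - 45*z**2)/(9*z**4 + 24*z**2 + 16), which equals G'(z).

G(z) = 15*z/(3*z**2 + 4)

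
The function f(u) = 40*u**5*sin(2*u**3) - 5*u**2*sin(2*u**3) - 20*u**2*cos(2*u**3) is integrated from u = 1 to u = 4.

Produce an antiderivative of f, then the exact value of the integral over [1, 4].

Recognize the product-rule pattern: f = v'r + vr' with v = 5/6 - 20*u**3/3, r = cos(2*u**3), so integration by parts undoes it.
F(u) = -20*u**3*cos(2*u**3)/3 + 5*cos(2*u**3)/6 is an antiderivative of f.
Check: d/du[-20*u**3*cos(2*u**3)/3 + 5*cos(2*u**3)/6] = 40*u**5*sin(2*u**3) - 5*u**2*sin(2*u**3) - 20*u**2*cos(2*u**3) = f(u).
F(4) = -2555*cos(128)/6; F(1) = -35*cos(2)/6.
Integral = F(4) - F(1) = 35*cos(2)/6 - 2555*cos(128)/6.

Antiderivative: F(u) = -20*u**3*cos(2*u**3)/3 + 5*cos(2*u**3)/6; value = 35*cos(2)/6 - 2555*cos(128)/6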